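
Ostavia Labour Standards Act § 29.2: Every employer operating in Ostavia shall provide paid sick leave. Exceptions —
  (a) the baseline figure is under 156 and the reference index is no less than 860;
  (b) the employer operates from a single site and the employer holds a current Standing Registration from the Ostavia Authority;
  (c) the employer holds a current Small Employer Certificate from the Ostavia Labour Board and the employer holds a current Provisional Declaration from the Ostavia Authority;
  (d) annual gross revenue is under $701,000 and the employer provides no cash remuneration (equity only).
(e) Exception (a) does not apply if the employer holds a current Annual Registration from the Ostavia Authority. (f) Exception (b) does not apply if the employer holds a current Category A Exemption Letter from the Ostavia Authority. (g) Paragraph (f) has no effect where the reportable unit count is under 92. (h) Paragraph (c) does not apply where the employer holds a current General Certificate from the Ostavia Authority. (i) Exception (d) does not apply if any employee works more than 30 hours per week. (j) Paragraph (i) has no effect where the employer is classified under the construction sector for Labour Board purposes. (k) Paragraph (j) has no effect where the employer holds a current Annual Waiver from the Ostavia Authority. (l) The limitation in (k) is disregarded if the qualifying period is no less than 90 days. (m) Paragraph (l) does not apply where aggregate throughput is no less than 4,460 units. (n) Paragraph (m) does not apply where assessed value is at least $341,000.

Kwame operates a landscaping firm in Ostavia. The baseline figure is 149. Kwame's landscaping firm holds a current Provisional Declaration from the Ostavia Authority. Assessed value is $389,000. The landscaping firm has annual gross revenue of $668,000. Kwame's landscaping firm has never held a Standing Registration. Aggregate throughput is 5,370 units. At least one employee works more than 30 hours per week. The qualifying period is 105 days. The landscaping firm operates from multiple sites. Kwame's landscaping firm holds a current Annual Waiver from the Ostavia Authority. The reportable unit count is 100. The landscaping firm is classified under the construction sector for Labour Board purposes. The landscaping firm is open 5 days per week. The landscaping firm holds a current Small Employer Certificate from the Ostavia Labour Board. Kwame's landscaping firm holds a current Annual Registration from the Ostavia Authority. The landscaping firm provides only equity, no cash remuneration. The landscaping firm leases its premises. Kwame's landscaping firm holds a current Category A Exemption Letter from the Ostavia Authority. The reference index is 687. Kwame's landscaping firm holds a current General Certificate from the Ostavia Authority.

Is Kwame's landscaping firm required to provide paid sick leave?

No — exception (d) applies; Kwame's landscaping firm is not required to provide paid sick leave.

Exception (a) requires that the reference index is no less than 860; but the reference index is 687, short of 860, so (a) is unavailable.
Exception (b) requires that the employer operates from a single site; but the employer operates from multiple sites, so (b) is unavailable.
All of (c)'s requirements are met (a current Small Employer Certificate is held; a current Provisional Declaration is held). However, paragraph (h) must be considered: (h) operates against (c): a current General Certificate is held. So (c) is unavailable.
Exception (d)'s conditions are all satisfied: annual gross revenue is $668,000, under the $701,000 limit; remuneration is equity-only. Considering the limiting provisions: (i) is engaged (at least one employee exceeds 30 hours/week), but is set aside by (j): (j) operates — the landscaping firm is classified under the construction sector. (k) would limit (j) — a current Annual Waiver is held — but (l) sets (k) aside: (l) is triggered — the qualifying period is 105 days, meeting the 90 days threshold. (m) is triggered (aggregate throughput is 5,370 units, meeting the 4,460 units threshold), but is overridden by (n): (n) applies — assessed value is $389,000, meeting the $341,000 threshold. So (d) applies.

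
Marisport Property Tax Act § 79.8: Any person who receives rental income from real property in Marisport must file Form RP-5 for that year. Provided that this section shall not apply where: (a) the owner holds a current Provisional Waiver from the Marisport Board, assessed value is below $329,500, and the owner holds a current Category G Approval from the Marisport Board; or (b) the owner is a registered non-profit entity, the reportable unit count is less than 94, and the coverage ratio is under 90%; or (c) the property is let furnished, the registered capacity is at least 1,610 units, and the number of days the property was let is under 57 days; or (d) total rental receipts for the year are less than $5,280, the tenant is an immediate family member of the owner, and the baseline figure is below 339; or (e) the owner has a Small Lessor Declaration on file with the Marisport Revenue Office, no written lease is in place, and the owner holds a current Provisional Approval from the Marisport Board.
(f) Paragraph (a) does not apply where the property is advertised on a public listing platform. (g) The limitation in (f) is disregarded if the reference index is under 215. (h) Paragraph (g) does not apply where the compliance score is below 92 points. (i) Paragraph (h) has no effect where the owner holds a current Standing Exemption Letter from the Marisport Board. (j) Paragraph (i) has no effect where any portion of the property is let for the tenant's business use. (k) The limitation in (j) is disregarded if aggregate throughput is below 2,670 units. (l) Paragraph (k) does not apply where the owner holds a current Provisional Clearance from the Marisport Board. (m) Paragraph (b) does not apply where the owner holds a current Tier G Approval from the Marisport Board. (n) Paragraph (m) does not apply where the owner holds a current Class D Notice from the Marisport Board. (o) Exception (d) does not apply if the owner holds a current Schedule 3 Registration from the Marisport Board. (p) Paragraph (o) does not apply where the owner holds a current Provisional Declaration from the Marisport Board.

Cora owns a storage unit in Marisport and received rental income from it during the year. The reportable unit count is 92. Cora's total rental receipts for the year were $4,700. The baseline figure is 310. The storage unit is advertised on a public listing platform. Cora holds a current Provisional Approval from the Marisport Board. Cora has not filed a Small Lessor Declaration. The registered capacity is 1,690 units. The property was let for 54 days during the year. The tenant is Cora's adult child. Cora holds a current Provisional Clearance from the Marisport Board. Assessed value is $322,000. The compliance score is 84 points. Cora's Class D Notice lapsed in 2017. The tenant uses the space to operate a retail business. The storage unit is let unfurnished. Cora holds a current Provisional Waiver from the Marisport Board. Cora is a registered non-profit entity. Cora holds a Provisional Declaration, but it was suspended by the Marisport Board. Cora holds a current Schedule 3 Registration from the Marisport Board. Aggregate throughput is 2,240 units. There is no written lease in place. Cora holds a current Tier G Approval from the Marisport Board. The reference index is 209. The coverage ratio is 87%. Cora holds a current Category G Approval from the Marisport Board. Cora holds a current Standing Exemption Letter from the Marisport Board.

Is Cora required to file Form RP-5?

Yes — Cora must file Form RP-5.

Exception (a): a current Provisional Waiver is held; assessed value is $322,000, below the $329,500 limit; a current Category G Approval is held — every condition holds. But applying paragraphs (f)–(l): (f) operates — the property is publicly advertised. (g) would limit (f) — the reference index is 209, under the 215 limit — but (h) sets (g) aside: (h) applies — the compliance score is 84 points, below the 92 points limit. (i) is engaged (a current Standing Exemption Letter is held), but yields to (j): (j) applies — the space is let for business use. (k) is triggered (aggregate throughput is 2,240 units, below the 2,670 units limit), but is set aside by (l): (l) operates — a current Provisional Clearance is held. So (a) is unavailable.
Exception (b) is satisfied on its face — Cora is a registered non-profit; the reportable unit count is 92, less than the 94 limit; the coverage ratio is 87%, under the 90% limit. But applying paragraphs (m)–(n): (m) operates against (b): a current Tier G Approval is held. (n), which would lift (m), is inapplicable — there is no Class D Notice in force. So (b) is unavailable.
Exception (c) fails — the property is let unfurnished.
Exception (d) is satisfied on its face — total rental receipts for the year are $4,700, less than the $5,280 limit; the tenant is an immediate family member; the baseline figure is 310, below the 339 limit. However, paragraphs (o)–(p) must be considered: (o) is triggered — a current Schedule 3 Registration is held. (p) is not triggered (the Provisional Declaration is not current), so (o) stands. (d) is therefore removed.
Exception (e) fails — no Small Lessor Declaration is on file.
None of the exceptions is available; § 79.8 applies in full.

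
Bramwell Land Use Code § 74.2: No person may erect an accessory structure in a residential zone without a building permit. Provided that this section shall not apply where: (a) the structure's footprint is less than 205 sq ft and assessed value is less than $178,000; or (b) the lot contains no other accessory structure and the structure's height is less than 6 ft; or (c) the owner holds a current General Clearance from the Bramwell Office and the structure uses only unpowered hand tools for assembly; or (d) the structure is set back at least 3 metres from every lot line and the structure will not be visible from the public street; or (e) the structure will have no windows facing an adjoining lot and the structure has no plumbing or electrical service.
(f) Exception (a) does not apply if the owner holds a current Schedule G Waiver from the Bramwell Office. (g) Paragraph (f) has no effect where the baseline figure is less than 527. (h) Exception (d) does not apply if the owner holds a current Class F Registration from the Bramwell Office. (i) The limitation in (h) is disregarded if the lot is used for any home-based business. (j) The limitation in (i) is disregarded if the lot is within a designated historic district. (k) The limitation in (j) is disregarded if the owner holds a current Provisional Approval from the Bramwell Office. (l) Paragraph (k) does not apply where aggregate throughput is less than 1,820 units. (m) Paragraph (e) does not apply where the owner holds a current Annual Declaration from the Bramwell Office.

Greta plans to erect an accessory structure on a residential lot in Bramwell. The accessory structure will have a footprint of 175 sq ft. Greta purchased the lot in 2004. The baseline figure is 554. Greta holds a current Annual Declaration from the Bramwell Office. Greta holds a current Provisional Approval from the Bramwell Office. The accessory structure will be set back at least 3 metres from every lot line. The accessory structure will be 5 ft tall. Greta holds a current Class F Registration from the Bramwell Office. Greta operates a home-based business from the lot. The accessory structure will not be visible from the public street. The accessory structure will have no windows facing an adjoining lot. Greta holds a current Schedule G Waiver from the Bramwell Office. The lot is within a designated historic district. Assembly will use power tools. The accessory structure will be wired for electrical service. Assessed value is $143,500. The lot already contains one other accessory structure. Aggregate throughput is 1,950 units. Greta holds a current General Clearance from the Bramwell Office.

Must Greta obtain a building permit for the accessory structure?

Exception (a)'s conditions are all satisfied: the structure's footprint is 175 sq ft, less than the 205 sq ft limit; assessed value is $143,500, less than the $178,000 limit. However, paragraphs (f)–(g) must be considered: (f) operates — a current Schedule G Waiver is held. (g) is inapplicable (the baseline figure is 554, not less than 527), so (f) stands. Exception (a) does not apply.
Exception (b) fails — the lot already has another accessory structure.
Exception (c) fails — assembly uses power tools.
All of (d)'s requirements are met (the setback is at least 3 m on every side; the structure will not be visible from the street). Applying paragraphs (h)–(l): (h) operates (a current Class F Registration is held), but is overridden by (i): (i) is engaged — a home-based business operates on the lot. (j) would limit (i) — the lot is in a historic district — but (k) sets (j) aside: (k) operates — a current Provisional Approval is held. (l), which would lift (k), is not triggered — aggregate throughput is 1,950 units, not less than 1,820 units. (d) remains available.
Exception (e) does not apply: electrical service is planned.

No — exception (d) applies; Greta does not need a building permit.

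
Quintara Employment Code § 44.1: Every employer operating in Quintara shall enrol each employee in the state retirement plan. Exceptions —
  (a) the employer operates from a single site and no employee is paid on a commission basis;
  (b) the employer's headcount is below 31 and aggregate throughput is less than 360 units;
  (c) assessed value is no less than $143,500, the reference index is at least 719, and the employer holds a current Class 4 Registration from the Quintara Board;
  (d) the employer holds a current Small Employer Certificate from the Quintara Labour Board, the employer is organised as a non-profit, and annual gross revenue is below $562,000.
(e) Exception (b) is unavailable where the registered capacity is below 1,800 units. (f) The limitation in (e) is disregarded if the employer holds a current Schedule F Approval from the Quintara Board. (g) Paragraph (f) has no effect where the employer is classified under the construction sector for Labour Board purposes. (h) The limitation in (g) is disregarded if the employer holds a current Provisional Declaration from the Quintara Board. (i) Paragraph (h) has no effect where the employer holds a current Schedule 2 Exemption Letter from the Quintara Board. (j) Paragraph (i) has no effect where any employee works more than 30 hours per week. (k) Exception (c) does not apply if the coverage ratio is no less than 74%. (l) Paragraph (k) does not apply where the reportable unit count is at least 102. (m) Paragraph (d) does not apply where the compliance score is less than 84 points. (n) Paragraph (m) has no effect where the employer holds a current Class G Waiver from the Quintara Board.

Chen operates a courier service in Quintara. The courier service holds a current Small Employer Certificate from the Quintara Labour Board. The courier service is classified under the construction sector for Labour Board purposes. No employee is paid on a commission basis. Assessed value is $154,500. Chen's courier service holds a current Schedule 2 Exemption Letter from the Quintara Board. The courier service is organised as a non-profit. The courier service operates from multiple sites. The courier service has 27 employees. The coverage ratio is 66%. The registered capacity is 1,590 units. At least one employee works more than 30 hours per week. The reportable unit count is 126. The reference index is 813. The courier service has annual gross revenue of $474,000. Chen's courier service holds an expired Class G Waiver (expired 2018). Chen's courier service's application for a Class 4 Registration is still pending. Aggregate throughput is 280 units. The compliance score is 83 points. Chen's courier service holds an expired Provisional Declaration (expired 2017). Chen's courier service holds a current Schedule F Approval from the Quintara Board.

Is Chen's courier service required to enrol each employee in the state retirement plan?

Yes — Chen's courier service must enrol each employee in the state retirement plan.

Exception (a) requires that the employer operates from a single site; but the employer operates from multiple sites, so (a) is unavailable.
Exception (b)'s conditions are all satisfied: the employer's headcount is 27, below the 31 limit; aggregate throughput is 280 units, less than the 360 units limit. Turning to paragraphs (e)–(j): (e) operates — the registered capacity is 1,590 units, below the 1,800 units limit. (f) would limit (e) — a current Schedule F Approval is held — but (g) sets (f) aside: (g) operates against (f): the courier service is classified under the construction sector. (h), which would lift (g), is not triggered — no current Provisional Declaration is held. So (b) is unavailable.
Exception (c) fails — the Class 4 Registration is not current.
Exception (d): a current Small Employer Certificate is held; the employer is a non-profit; annual gross revenue is $474,000, below the $562,000 limit — every condition holds. However, paragraphs (m)–(n) must be considered: (m) operates against (d): the compliance score is 83 points, less than the 84 points limit. (n), which would lift (m), is not triggered — no current Class G Waiver is held. (d) is therefore removed.
No exception is made out. Chen's courier service falls within the general rule.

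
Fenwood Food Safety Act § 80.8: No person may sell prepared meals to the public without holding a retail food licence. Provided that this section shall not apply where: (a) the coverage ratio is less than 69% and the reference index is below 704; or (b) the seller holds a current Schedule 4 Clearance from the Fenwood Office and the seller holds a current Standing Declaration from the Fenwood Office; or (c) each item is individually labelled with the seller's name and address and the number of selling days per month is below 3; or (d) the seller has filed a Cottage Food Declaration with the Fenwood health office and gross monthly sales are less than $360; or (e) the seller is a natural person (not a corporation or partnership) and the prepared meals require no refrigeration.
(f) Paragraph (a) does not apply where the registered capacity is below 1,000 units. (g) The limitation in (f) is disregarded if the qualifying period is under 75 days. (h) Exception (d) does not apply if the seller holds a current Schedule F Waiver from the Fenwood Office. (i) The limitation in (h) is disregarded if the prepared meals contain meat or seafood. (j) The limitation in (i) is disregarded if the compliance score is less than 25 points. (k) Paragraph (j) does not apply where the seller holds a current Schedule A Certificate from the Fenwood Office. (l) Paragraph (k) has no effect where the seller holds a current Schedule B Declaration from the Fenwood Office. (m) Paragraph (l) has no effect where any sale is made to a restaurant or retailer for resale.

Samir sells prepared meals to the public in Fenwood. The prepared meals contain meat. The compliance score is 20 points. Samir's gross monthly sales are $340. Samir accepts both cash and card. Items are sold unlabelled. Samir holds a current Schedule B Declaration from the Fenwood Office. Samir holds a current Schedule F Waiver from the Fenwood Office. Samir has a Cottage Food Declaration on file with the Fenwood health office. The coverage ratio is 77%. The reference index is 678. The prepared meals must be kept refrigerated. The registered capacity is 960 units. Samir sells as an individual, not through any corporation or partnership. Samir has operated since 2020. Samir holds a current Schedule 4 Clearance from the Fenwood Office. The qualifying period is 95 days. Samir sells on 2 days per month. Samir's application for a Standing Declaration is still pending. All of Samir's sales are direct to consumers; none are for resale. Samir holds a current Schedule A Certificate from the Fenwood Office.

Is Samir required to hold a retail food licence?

Exception (a) fails — the coverage ratio is 77%, not less than 69%.
Exception (b) fails — there is no Standing Declaration in force.
Exception (c) fails — items are sold unlabelled.
Exception (d): a Cottage Food Declaration is on file; gross monthly sales are $340, less than the $360 limit — every condition holds. Turning to paragraphs (h)–(m): (h) is triggered — a current Schedule F Waiver is held. (i) is engaged (the prepared meals contain meat), but is displaced by (j): (j) operates against (i): the compliance score is 20 points, less than the 25 points limit. (k) applies (a current Schedule A Certificate is held), but is displaced by (l): (l) operates against (k): a current Schedule B Declaration is held. (m), which would lift (l), does not operate here — no sales are for resale. So (d) is unavailable.
Exception (e) requires that the prepared meals require no refrigeration; but the prepared meals require refrigeration, so (e) is unavailable.
No exception applies. The general rule governs.

Yes — Samir must hold a retail food licence.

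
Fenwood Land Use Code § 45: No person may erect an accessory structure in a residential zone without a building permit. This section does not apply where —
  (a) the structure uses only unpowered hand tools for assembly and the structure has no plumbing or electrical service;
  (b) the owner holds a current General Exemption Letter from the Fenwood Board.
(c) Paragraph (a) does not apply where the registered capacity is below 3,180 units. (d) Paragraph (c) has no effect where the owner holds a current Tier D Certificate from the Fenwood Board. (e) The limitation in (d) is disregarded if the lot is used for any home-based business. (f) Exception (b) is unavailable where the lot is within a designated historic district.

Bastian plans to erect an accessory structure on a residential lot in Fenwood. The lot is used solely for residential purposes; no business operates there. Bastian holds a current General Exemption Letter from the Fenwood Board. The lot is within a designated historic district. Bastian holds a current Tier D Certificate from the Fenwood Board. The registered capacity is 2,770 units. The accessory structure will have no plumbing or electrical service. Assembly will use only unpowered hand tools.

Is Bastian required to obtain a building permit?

No — exception (a) applies; Bastian does not need a building permit.

Exception (a) is satisfied on its face — assembly uses only hand tools; there is no plumbing or electrical service. Considering the limiting provisions: (c) applies (the registered capacity is 2,770 units, below the 3,180 units limit), but is displaced by (d): (d) is triggered — a current Tier D Certificate is held. (e), which would lift (d), is not engaged — the lot is solely residential. (a) remains available.
Exception (b): a current General Exemption Letter is held — every condition holds. But: (f) operates against (b): the lot is in a historic district. (b) is therefore removed.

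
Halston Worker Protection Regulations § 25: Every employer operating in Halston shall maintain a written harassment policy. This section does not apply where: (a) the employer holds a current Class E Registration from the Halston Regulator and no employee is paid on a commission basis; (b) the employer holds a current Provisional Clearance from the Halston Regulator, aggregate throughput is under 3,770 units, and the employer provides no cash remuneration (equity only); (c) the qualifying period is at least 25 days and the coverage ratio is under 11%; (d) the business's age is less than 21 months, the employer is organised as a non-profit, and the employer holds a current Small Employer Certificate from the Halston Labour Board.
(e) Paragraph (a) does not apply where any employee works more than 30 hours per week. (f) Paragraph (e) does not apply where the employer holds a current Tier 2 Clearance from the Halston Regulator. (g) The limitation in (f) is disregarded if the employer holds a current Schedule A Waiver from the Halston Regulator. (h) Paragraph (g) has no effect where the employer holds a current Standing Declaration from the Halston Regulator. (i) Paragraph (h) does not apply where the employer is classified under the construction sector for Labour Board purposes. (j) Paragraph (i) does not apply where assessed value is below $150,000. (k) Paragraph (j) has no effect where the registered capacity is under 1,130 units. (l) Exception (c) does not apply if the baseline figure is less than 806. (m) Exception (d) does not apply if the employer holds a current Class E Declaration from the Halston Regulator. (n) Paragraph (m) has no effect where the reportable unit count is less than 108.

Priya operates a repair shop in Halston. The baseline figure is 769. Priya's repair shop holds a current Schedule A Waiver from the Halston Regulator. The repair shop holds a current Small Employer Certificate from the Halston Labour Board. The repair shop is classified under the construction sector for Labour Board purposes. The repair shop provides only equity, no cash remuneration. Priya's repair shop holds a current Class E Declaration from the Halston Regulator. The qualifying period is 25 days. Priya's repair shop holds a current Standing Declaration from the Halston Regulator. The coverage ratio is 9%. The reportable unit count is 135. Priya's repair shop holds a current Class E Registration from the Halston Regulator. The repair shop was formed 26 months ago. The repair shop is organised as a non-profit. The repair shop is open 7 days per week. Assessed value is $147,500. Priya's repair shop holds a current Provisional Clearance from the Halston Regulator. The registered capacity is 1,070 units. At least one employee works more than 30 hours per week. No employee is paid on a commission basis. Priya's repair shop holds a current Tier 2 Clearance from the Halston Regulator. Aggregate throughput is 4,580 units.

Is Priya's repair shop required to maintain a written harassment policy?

Exception (a): a current Class E Registration is held; no employee is paid on commission — every condition holds. However, paragraphs (e)–(k) must be considered: (e) operates against (a): at least one employee exceeds 30 hours/week. (f) would limit (e) — a current Tier 2 Clearance is held — but (g) sets (f) aside: (g) is engaged — a current Schedule A Waiver is held. (h) would limit (g) — a current Standing Declaration is held — but (i) sets (h) aside: (i) operates against (h): the repair shop is classified under the construction sector. (j) would limit (i) — assessed value is $147,500, below the $150,000 limit — but (k) sets (j) aside: (k) operates against (j): the registered capacity is 1,070 units, under the 1,130 units limit. Exception (a) does not apply.
Exception (b) fails — aggregate throughput is 4,580 units, not under 3,770 units.
Exception (c) is satisfied on its face — the qualifying period is 25 days, meeting the 25 days threshold; the coverage ratio is 9%, under the 11% limit. However, paragraph (l) must be considered: (l) operates against (c): the baseline figure is 769, less than the 806 limit. (c) is therefore removed.
Exception (d) requires that the business's age is less than 21 months; but the business's age is 26 months, not less than 21 months, so (d) is unavailable.
No exception displaces § 25.

Yes — Priya's repair shop must maintain a written harassment policy.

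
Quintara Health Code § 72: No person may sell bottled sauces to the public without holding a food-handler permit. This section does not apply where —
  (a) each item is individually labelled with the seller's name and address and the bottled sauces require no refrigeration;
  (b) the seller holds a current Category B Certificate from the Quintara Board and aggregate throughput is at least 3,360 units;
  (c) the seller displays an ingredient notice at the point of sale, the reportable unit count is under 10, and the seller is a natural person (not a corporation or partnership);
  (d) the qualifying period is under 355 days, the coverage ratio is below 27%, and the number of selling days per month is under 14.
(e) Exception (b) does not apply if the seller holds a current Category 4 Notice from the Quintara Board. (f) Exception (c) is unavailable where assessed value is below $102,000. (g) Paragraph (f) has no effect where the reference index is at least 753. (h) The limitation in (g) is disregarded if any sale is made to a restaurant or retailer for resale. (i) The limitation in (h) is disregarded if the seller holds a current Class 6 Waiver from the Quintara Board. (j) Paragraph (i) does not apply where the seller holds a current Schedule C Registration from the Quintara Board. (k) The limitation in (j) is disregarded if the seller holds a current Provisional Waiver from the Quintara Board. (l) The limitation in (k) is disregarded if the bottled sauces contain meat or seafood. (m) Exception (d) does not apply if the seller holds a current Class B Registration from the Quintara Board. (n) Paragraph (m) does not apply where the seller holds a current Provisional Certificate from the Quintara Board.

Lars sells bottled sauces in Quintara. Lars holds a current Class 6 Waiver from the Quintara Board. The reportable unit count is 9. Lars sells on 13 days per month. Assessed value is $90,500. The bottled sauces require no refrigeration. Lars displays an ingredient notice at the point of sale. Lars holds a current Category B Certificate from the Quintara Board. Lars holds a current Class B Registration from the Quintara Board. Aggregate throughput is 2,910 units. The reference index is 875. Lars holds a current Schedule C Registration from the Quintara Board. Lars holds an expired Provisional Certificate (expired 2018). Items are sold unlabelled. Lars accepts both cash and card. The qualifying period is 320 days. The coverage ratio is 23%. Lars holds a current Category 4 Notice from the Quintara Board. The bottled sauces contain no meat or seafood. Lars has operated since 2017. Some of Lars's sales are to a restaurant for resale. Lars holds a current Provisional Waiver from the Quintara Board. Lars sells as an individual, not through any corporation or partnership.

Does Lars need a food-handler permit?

No — exception (c) applies; Lars is not required to hold a food-handler permit.

Exception (a) requires that each item is individually labelled with the seller's name and address; but items are sold unlabelled, so (a) is unavailable.
Exception (b) requires that aggregate throughput is at least 3,360 units; but aggregate throughput is 2,910 units, short of 3,360 units, so (b) is unavailable.
All of (c)'s requirements are met (an ingredient notice is displayed; the reportable unit count is 9, under the 10 limit; the seller is a natural person). Under paragraphs (f)–(l): (f) would limit (c) — assessed value is $90,500, below the $102,000 limit — but (g) sets (f) aside: (g) operates against (f): the reference index is 875, meeting the 753 threshold. (h) is triggered (some sales are to a restaurant for resale), but is overridden by (i): (i) operates against (h): a current Class 6 Waiver is held. (j) is triggered (a current Schedule C Registration is held), but yields to (k): (k) is triggered — a current Provisional Waiver is held. (l), which would lift (k), is not engaged — the bottled sauces contain no meat or seafood. So (c) applies.
Exception (d) is satisfied on its face — the qualifying period is 320 days, under the 355 days limit; the coverage ratio is 23%, below the 27% limit; the number of selling days per month is 13, under the 14 limit. But: (m) applies — a current Class B Registration is held. (n), which would lift (m), is inapplicable — there is no Provisional Certificate in force. (d) is therefore removed.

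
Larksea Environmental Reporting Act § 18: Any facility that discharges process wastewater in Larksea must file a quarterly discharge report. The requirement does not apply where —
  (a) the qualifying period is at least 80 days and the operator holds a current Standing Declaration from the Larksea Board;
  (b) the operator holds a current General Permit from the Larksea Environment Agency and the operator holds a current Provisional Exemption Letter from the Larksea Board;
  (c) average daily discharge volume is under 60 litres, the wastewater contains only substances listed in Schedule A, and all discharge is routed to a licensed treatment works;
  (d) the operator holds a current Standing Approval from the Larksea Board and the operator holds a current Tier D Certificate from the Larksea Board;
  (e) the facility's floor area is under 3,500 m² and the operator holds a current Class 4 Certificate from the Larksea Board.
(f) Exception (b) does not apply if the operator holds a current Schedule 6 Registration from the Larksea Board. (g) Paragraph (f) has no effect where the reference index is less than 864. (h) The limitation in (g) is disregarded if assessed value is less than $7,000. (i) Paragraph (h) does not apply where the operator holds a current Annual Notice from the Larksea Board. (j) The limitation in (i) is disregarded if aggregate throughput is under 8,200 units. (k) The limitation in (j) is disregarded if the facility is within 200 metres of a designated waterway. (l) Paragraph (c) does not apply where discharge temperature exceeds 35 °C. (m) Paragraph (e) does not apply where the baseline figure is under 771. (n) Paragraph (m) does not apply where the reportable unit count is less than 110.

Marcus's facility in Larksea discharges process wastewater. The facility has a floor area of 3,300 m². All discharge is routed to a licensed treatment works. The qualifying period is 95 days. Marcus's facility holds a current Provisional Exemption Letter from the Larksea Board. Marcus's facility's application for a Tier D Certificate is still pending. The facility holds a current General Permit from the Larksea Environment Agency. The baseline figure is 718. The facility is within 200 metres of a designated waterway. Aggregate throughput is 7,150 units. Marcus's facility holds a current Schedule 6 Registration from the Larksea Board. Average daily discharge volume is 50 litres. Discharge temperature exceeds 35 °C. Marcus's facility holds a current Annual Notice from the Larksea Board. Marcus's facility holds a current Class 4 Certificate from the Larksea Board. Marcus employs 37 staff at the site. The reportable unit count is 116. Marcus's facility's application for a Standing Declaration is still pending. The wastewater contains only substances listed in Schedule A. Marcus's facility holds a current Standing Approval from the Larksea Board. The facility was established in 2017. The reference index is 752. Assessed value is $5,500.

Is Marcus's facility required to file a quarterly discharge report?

Exception (a) requires that the operator holds a current Standing Declaration from the Larksea Board; but no current Standing Declaration is held, so (a) is unavailable.
Exception (b) is satisfied on its face — a current General Permit is held; a current Provisional Exemption Letter is held. As to paragraphs (f)–(k): (f) would limit (b) — a current Schedule 6 Registration is held — but (g) sets (f) aside: (g) operates — the reference index is 752, less than the 864 limit. (h) would limit (g) — assessed value is $5,500, less than the $7,000 limit — but (i) sets (h) aside: (i) operates against (h): a current Annual Notice is held. (j) would limit (i) — aggregate throughput is 7,150 units, under the 8,200 units limit — but (k) sets (j) aside: (k) operates against (j): the facility is within 200 m of a designated waterway. So (b) applies.
All of (c)'s requirements are met (average daily discharge volume is 50 litres, under the 60 litres limit; the wastewater is Schedule-A-only; discharge is routed to a licensed treatment works). However, paragraph (l) must be considered: (l) is engaged — discharge temperature exceeds 35 °C. So (c) is unavailable.
Exception (d) does not apply: there is no Tier D Certificate in force.
Exception (e) is satisfied on its face — the facility's floor area is 3,300 m², under the 3,500 m² limit; a current Class 4 Certificate is held. But: (m) operates against (e): the baseline figure is 718, under the 771 limit. (n), which would lift (m), does not operate here — the reportable unit count is 116, not less than 110. (e) is therefore removed.

No — exception (b) applies; Marcus's facility is not required to file a quarterly discharge report.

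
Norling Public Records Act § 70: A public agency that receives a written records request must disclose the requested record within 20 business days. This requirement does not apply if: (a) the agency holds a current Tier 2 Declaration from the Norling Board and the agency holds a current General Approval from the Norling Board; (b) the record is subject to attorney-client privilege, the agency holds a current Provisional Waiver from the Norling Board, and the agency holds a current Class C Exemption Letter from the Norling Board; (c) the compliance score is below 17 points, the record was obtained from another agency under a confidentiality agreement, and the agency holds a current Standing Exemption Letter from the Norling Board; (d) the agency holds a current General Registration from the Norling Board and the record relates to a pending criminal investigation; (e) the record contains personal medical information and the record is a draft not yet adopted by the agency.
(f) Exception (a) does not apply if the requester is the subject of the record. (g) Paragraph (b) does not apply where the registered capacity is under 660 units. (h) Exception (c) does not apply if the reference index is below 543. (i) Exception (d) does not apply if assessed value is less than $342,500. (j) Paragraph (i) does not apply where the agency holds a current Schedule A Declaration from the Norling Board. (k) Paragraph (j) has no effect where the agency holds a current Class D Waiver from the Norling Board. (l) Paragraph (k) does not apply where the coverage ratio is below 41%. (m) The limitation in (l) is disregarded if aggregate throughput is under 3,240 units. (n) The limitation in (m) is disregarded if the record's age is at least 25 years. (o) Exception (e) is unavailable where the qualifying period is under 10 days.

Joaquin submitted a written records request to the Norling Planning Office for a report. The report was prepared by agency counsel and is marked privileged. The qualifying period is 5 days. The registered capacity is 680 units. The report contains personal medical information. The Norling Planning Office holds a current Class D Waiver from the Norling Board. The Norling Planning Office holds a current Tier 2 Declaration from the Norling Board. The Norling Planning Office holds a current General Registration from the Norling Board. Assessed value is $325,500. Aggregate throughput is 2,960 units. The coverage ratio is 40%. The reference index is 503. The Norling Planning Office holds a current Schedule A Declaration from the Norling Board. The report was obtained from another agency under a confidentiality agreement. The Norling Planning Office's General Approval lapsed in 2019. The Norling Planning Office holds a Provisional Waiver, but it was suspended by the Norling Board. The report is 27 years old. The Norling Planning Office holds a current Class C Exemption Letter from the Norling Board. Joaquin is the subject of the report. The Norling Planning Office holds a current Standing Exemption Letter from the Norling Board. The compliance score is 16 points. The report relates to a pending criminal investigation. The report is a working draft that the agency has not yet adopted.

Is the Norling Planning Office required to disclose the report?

No — exception (d) applies; the Norling Planning Office is not required to disclose the report.

Exception (a) does not apply: there is no General Approval in force.
Exception (b) does not apply: there is no Provisional Waiver in force.
Exception (c) is satisfied on its face — the compliance score is 16 points, below the 17 points limit; the report was obtained under a confidentiality agreement; a current Standing Exemption Letter is held. However, paragraph (h) must be considered: (h) is triggered — the reference index is 503, below the 543 limit. (c) is therefore removed.
Exception (d)'s conditions are all satisfied: a current General Registration is held; the report relates to a pending investigation. Applying paragraphs (i)–(n): (i) operates (assessed value is $325,500, less than the $342,500 limit), but is displaced by (j): (j) is engaged — a current Schedule A Declaration is held. (k) operates (a current Class D Waiver is held), but is overridden by (l): (l) operates against (k): the coverage ratio is 40%, below the 41% limit. (m) would limit (l) — aggregate throughput is 2,960 units, under the 3,240 units limit — but (n) sets (m) aside: (n) is engaged — the record's age is 27 years, meeting the 25 years threshold. Exception (d) stands.
Exception (e): the report contains personal medical information; the report is an unadopted draft — every condition holds. But: (o) is triggered — the qualifying period is 5 days, under the 10 days limit. Exception (e) does not apply.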